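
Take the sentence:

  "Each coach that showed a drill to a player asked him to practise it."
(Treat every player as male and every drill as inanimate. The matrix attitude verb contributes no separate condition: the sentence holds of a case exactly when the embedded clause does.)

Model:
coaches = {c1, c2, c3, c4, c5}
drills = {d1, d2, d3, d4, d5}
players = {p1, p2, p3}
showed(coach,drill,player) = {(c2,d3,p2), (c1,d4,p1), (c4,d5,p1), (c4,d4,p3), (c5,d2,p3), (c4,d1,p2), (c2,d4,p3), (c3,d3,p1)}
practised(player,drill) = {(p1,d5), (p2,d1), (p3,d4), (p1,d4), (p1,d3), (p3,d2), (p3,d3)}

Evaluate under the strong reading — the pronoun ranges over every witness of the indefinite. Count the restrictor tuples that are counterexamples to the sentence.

"him" takes "a player" as antecedent and "it" takes "a drill"; both are donkey pronouns co-varying with the restrictor.
Strong reading: for every (c,d,p) with showed(c,d,p), practised(p,d).
Restrictor triples: (c1,d4,p1)→practised(p1,d4) ✓  (c2,d3,p2)→practised(p2,d3) ✗  (c2,d4,p3)→practised(p3,d4) ✓  (c3,d3,p1)→practised(p1,d3) ✓  (c4,d1,p2)→practised(p2,d1) ✓  (c4,d4,p3)→practised(p3,d4) ✓  (c4,d5,p1)→practised(p1,d5) ✓  (c5,d2,p3)→practised(p3,d2) ✓
Counterexamples (restrictor triples failing the scope): 1.

1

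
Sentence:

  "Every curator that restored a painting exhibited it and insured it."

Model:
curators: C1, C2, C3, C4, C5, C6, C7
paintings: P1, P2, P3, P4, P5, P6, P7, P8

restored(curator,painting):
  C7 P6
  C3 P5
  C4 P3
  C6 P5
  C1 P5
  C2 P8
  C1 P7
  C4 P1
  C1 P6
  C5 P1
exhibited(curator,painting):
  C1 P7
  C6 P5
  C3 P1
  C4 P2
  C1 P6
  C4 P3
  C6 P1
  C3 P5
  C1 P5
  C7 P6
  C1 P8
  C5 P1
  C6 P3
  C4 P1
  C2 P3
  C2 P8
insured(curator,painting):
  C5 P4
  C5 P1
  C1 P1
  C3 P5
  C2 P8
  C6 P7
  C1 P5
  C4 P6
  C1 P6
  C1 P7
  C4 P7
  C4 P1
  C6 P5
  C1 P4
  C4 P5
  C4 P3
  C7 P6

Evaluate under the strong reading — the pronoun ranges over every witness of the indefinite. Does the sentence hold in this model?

"it" takes "a painting" as antecedent — a donkey pronoun bound across the clause boundary.
Strong reading: for every (c,p) with restored(c,p), exhibited(c,p) ∧ insured(c,p).
Restrictor pairs: (C1,P5) ✓  (C1,P6) ✓  (C1,P7) ✓  (C2,P8) ✓  (C3,P5) ✓  (C4,P1) ✓  (C4,P3) ✓  (C5,P1) ✓  (C6,P5) ✓  (C7,P6) ✓
Every restrictor pair satisfies the scope.

True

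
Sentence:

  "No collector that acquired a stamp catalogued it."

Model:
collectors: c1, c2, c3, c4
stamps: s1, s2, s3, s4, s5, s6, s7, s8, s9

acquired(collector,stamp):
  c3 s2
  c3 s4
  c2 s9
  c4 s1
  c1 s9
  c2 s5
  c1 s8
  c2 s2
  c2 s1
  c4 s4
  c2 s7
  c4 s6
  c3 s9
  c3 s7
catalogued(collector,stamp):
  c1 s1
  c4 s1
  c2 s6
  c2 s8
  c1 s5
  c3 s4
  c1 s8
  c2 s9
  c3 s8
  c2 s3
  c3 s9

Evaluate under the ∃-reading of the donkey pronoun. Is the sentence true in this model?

False

"it" takes "a stamp" as antecedent — a donkey pronoun bound across the clause boundary.
Truth condition: for no (c,s) with acquired(c,s) does catalogued(c,s) hold.
Restrictor pairs — does the scope hold? (c1,s8):holds  (c1,s9):fails  (c2,s1):fails  (c2,s2):fails  (c2,s5):fails  (c2,s7):fails  (c2,s9):holds  (c3,s2):fails  (c3,s4):holds  (c3,s7):fails  (c3,s9):holds  (c4,s1):holds  (c4,s4):fails  (c4,s6):fails
Scope holds for 5 pair(s), so the sentence is false.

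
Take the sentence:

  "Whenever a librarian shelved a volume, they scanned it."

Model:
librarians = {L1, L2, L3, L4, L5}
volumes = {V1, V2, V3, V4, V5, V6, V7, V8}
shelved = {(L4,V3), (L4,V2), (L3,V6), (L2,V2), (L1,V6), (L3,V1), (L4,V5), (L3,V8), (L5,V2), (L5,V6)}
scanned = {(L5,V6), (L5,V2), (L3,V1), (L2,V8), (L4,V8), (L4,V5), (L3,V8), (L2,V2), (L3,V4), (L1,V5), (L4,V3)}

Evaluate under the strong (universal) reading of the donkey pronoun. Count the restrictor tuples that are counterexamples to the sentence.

3

"it" takes "a volume" as antecedent — a donkey pronoun bound across the clause boundary.
Strong reading: for every (l,v) with shelved(l,v), scanned(l,v).
Restrictor pairs: (L1,V6) ✗  (L2,V2) ✓  (L3,V1) ✓  (L3,V6) ✗  (L3,V8) ✓  (L4,V2) ✗  (L4,V3) ✓  (L4,V5) ✓  (L5,V2) ✓  (L5,V6) ✓
Counterexamples (restrictor pairs failing the scope): 3.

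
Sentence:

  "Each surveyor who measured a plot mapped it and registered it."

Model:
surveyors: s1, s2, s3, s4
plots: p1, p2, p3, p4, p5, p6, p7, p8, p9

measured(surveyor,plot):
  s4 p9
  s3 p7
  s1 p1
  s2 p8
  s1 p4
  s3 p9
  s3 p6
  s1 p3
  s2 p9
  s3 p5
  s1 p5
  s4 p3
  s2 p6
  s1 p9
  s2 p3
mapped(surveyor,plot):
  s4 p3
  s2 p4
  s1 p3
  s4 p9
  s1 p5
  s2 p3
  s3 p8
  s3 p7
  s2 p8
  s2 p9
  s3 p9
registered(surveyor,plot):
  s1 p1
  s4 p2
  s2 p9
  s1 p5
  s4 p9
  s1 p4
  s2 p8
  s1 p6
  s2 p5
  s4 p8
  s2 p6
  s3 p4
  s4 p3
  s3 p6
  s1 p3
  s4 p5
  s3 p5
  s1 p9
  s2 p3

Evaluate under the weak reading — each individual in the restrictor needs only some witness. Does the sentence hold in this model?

False

"it" takes "a plot" as antecedent — a donkey pronoun bound across the clause boundary.
Weak reading: every surveyor s with some measured-plot has at least one measured-plot p such that mapped(s,p) ∧ registered(s,p).
Per surveyor: s1:✓  s2:✓  s3:✗  s4:✓
s3 has no witness among its measured-plots.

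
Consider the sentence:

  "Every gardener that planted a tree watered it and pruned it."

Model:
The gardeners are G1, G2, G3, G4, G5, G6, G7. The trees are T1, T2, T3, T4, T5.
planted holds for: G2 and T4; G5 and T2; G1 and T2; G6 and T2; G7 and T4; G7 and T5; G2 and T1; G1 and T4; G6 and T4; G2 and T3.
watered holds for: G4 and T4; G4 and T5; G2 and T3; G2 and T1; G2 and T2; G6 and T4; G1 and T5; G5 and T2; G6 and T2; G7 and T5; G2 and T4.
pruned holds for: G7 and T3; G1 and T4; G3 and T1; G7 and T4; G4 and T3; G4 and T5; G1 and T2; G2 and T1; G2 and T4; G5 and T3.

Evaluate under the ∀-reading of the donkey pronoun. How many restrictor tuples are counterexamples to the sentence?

8

"it" takes "a tree" as antecedent — a donkey pronoun bound across the clause boundary.
Strong reading: for every (g,t) with planted(g,t), watered(g,t) ∧ pruned(g,t).
Restrictor pairs: (G1,T2) ✗  (G1,T4) ✗  (G2,T1) ✓  (G2,T3) ✗  (G2,T4) ✓  (G5,T2) ✗  (G6,T2) ✗  (G6,T4) ✗  (G7,T4) ✗  (G7,T5) ✗
Counterexamples (restrictor pairs failing the scope): 8.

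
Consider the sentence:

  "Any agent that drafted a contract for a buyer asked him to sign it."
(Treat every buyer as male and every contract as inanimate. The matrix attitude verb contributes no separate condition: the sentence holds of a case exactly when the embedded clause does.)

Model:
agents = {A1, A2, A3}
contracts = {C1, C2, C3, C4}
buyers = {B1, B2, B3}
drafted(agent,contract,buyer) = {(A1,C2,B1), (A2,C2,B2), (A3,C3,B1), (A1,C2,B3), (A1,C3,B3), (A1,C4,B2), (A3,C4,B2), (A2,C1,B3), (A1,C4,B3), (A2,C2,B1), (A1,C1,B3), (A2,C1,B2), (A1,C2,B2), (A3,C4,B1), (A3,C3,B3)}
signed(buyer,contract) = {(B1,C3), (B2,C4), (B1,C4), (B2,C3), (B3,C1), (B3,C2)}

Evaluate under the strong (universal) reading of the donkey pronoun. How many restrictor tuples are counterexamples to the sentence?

8

"him" takes "a buyer" as antecedent and "it" takes "a contract"; both are donkey pronouns co-varying with the restrictor.
Strong reading: for every (a,c,b) with drafted(a,c,b), signed(b,c).
Restrictor triples: (A1,C1,B3)→signed(B3,C1) ✓  (A1,C2,B1)→signed(B1,C2) ✗  (A1,C2,B2)→signed(B2,C2) ✗  (A1,C2,B3)→signed(B3,C2) ✓  (A1,C3,B3)→signed(B3,C3) ✗  (A1,C4,B2)→signed(B2,C4) ✓  (A1,C4,B3)→signed(B3,C4) ✗  (A2,C1,B2)→signed(B2,C1) ✗  (A2,C1,B3)→signed(B3,C1) ✓  (A2,C2,B1)→signed(B1,C2) ✗  (A2,C2,B2)→signed(B2,C2) ✗  (A3,C3,B1)→signed(B1,C3) ✓  (A3,C3,B3)→signed(B3,C3) ✗  (A3,C4,B1)→signed(B1,C4) ✓  (A3,C4,B2)→signed(B2,C4) ✓
Counterexamples (restrictor triples failing the scope): 8.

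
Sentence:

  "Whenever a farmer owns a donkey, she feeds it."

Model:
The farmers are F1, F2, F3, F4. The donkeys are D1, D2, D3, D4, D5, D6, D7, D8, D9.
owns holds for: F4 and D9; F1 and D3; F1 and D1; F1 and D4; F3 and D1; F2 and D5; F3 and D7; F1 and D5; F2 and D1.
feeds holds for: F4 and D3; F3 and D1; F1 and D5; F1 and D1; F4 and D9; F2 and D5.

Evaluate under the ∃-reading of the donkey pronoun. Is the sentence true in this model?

True

"it" takes "a donkey" as antecedent — a donkey pronoun bound across the clause boundary.
Weak reading: every farmer f with some owns-donkey has at least one owns-donkey d such that feeds(f,d).
Per farmer: F1:✓  F2:✓  F3:✓  F4:✓
Every farmer in the restrictor has a witness.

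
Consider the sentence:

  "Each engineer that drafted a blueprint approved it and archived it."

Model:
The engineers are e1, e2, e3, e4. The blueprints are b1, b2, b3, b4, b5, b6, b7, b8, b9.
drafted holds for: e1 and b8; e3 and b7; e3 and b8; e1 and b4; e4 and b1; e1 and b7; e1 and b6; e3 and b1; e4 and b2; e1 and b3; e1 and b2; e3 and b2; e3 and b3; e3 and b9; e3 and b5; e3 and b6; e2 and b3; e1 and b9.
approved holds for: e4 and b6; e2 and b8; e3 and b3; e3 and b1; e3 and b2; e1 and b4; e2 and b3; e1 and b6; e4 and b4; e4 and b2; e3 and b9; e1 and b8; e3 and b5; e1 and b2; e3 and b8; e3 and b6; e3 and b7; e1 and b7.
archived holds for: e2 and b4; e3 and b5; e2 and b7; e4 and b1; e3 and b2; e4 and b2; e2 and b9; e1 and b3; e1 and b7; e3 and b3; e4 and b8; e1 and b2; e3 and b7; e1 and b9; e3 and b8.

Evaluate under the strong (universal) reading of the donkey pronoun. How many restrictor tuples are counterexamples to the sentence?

"it" takes "a blueprint" as antecedent — a donkey pronoun bound across the clause boundary.
Strong reading: for every (e,b) with drafted(e,b), approved(e,b) ∧ archived(e,b).
Restrictor pairs: (e1,b2) ✓  (e1,b3) ✗  (e1,b4) ✗  (e1,b6) ✗  (e1,b7) ✓  (e1,b8) ✗  (e1,b9) ✗  (e2,b3) ✗  (e3,b1) ✗  (e3,b2) ✓  (e3,b3) ✓  (e3,b5) ✓  (e3,b6) ✗  (e3,b7) ✓  (e3,b8) ✓  (e3,b9) ✗  (e4,b1) ✗  (e4,b2) ✓
Counterexamples (restrictor pairs failing the scope): 10.

10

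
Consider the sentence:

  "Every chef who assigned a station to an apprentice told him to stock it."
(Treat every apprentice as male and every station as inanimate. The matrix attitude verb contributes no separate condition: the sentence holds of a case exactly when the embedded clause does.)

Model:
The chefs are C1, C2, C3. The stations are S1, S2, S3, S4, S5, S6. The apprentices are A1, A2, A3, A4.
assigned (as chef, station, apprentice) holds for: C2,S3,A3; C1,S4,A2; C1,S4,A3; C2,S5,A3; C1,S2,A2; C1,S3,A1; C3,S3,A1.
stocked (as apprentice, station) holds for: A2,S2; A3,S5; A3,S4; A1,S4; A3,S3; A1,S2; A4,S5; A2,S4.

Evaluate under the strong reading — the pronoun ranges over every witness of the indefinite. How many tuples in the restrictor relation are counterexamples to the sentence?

"him" takes "an apprentice" as antecedent and "it" takes "a station"; both are donkey pronouns co-varying with the restrictor.
Strong reading: for every (c,s,a) with assigned(c,s,a), stocked(a,s).
Restrictor triples: (C1,S2,A2)→stocked(A2,S2) ✓  (C1,S3,A1)→stocked(A1,S3) ✗  (C1,S4,A2)→stocked(A2,S4) ✓  (C1,S4,A3)→stocked(A3,S4) ✓  (C2,S3,A3)→stocked(A3,S3) ✓  (C2,S5,A3)→stocked(A3,S5) ✓  (C3,S3,A1)→stocked(A1,S3) ✗
Counterexamples (restrictor triples failing the scope): 2.

2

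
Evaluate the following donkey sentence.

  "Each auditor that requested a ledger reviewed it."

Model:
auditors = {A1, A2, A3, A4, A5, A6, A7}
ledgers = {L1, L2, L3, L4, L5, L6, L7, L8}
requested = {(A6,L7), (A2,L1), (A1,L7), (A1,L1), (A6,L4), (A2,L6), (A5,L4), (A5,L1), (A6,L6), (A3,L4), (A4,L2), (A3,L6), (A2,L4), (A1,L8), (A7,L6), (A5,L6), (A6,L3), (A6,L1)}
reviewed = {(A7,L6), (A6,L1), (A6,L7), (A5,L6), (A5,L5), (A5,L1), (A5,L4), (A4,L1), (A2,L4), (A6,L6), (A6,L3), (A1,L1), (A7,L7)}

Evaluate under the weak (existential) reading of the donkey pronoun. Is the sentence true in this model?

False

"it" takes "a ledger" as antecedent — a donkey pronoun bound across the clause boundary.
Weak reading: every auditor a with some requested-ledger has at least one requested-ledger l such that reviewed(a,l).
Per auditor: A1:✓  A2:✓  A3:✗  A4:✗  A5:✓  A6:✓  A7:✓
A3 has no witness among its requested-ledgers.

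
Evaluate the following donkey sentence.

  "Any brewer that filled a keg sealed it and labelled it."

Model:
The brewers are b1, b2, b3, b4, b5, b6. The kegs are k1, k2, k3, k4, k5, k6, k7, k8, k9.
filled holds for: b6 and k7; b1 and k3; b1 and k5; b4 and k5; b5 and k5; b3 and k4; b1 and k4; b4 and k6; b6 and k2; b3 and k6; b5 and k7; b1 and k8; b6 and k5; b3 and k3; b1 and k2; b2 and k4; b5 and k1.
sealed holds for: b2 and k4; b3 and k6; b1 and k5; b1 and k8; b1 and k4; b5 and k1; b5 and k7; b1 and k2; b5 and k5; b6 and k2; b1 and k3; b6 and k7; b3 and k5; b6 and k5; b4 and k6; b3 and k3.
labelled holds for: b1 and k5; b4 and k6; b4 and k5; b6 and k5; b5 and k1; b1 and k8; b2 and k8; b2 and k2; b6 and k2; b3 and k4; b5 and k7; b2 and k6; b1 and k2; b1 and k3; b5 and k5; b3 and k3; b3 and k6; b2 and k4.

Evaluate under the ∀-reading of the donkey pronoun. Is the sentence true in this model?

False

"it" takes "a keg" as antecedent — a donkey pronoun bound across the clause boundary.
Strong reading: for every (b,k) with filled(b,k), sealed(b,k) ∧ labelled(b,k).
Restrictor pairs: (b1,k2) ✓  (b1,k3) ✓  (b1,k4) ✗  (b1,k5) ✓  (b1,k8) ✓  (b2,k4) ✓  (b3,k3) ✓  (b3,k4) ✗  (b3,k6) ✓  (b4,k5) ✗  (b4,k6) ✓  (b5,k1) ✓  (b5,k5) ✓  (b5,k7) ✓  (b6,k2) ✓  (b6,k5) ✓  (b6,k7) ✗
Counterexample: (b1,k4) is in filled but fails the scope.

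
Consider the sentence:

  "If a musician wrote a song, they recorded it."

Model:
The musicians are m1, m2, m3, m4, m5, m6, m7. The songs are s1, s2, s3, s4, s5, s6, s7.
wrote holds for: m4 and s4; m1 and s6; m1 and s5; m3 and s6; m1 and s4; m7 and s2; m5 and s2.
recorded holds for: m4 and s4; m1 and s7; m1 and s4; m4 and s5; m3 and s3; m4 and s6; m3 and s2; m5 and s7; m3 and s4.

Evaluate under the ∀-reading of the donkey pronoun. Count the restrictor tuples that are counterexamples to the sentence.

5

"it" takes "a song" as antecedent — a donkey pronoun bound across the clause boundary.
Strong reading: for every (m,s) with wrote(m,s), recorded(m,s).
Restrictor pairs: (m1,s4) ✓  (m1,s5) ✗  (m1,s6) ✗  (m3,s6) ✗  (m4,s4) ✓  (m5,s2) ✗  (m7,s2) ✗
Counterexamples (restrictor pairs failing the scope): 5.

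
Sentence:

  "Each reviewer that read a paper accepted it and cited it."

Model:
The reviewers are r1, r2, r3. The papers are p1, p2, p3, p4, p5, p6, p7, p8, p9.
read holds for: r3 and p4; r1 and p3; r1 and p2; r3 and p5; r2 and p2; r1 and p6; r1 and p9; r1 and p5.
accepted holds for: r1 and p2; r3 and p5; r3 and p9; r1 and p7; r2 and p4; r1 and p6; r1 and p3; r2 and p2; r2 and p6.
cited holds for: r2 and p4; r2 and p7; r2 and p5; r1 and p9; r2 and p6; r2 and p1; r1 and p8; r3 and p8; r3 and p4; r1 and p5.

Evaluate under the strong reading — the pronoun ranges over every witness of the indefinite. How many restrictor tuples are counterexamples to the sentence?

8

"it" takes "a paper" as antecedent — a donkey pronoun bound across the clause boundary.
Strong reading: for every (r,p) with read(r,p), accepted(r,p) ∧ cited(r,p).
Restrictor pairs: (r1,p2) ✗  (r1,p3) ✗  (r1,p5) ✗  (r1,p6) ✗  (r1,p9) ✗  (r2,p2) ✗  (r3,p4) ✗  (r3,p5) ✗
Counterexamples (restrictor pairs failing the scope): 8.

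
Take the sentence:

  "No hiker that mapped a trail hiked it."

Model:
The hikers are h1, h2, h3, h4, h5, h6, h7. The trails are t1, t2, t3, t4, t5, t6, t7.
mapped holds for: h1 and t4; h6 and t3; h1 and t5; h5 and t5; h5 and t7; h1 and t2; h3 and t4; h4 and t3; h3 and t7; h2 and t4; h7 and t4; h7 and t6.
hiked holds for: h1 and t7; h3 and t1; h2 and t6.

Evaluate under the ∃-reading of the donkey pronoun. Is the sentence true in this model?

"it" takes "a trail" as antecedent — a donkey pronoun bound across the clause boundary.
Truth condition: for no (h,t) with mapped(h,t) does hiked(h,t) hold.
Restrictor pairs — does the scope hold? (h1,t2):fails  (h1,t4):fails  (h1,t5):fails  (h2,t4):fails  (h3,t4):fails  (h3,t7):fails  (h4,t3):fails  (h5,t5):fails  (h5,t7):fails  (h6,t3):fails  (h7,t4):fails  (h7,t6):fails
Scope holds for no restrictor pair, so the sentence is true.

True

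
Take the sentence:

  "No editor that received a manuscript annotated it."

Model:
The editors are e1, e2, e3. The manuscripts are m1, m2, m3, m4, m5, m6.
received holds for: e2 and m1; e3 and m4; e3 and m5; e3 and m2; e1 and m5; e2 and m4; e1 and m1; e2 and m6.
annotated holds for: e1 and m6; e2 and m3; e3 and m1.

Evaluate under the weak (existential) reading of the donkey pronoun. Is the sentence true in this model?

"it" takes "a manuscript" as antecedent — a donkey pronoun bound across the clause boundary.
Truth condition: for no (e,m) with received(e,m) does annotated(e,m) hold.
Restrictor pairs — does the scope hold? (e1,m1):fails  (e1,m5):fails  (e2,m1):fails  (e2,m4):fails  (e2,m6):fails  (e3,m2):fails  (e3,m4):fails  (e3,m5):fails
Scope holds for no restrictor pair, so the sentence is true.

True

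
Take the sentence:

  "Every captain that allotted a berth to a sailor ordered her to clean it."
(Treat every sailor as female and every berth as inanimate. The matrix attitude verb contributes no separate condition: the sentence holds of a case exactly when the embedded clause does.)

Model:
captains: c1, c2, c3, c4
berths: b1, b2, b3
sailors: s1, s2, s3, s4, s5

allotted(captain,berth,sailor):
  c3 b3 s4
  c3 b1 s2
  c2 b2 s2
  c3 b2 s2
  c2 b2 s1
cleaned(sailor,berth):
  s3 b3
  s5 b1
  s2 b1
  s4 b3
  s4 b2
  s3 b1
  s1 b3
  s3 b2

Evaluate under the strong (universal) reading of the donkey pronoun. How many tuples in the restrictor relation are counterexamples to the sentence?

3

"her" takes "a sailor" as antecedent and "it" takes "a berth"; both are donkey pronouns co-varying with the restrictor.
Strong reading: for every (c,b,s) with allotted(c,b,s), cleaned(s,b).
Restrictor triples: (c2,b2,s1)→cleaned(s1,b2) ✗  (c2,b2,s2)→cleaned(s2,b2) ✗  (c3,b1,s2)→cleaned(s2,b1) ✓  (c3,b2,s2)→cleaned(s2,b2) ✗  (c3,b3,s4)→cleaned(s4,b3) ✓
Counterexamples (restrictor triples failing the scope): 3.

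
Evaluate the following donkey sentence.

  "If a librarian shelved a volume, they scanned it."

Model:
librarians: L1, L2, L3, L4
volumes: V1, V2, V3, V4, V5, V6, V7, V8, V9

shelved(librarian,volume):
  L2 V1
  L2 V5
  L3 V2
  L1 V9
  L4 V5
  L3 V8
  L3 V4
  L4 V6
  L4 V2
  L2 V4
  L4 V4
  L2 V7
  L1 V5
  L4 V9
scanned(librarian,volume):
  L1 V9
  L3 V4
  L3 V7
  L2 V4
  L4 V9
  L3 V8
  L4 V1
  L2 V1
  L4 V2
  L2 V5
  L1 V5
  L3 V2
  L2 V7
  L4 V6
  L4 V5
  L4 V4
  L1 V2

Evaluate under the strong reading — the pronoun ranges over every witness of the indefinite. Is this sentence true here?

True

"it" takes "a volume" as antecedent — a donkey pronoun bound across the clause boundary.
Strong reading: for every (l,v) with shelved(l,v), scanned(l,v).
Restrictor pairs: (L1,V5) ✓  (L1,V9) ✓  (L2,V1) ✓  (L2,V4) ✓  (L2,V5) ✓  (L2,V7) ✓  (L3,V2) ✓  (L3,V4) ✓  (L3,V8) ✓  (L4,V2) ✓  (L4,V4) ✓  (L4,V5) ✓  (L4,V6) ✓  (L4,V9) ✓
Every restrictor pair satisfies the scope.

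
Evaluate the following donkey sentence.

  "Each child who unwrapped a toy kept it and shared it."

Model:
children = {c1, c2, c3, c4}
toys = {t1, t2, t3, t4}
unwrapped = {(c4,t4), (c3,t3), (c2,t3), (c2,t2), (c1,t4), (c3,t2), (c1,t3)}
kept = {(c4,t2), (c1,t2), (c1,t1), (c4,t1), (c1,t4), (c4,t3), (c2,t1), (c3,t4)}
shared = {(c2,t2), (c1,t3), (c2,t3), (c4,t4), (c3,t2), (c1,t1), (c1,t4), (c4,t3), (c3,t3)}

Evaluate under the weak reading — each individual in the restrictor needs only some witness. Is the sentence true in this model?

False

"it" takes "a toy" as antecedent — a donkey pronoun bound across the clause boundary.
Weak reading: every child c with some unwrapped-toy has at least one unwrapped-toy t such that kept(c,t) ∧ shared(c,t).
Per child: c1:✓  c2:✗  c3:✗  c4:✗
c2 has no witness among its unwrapped-toys.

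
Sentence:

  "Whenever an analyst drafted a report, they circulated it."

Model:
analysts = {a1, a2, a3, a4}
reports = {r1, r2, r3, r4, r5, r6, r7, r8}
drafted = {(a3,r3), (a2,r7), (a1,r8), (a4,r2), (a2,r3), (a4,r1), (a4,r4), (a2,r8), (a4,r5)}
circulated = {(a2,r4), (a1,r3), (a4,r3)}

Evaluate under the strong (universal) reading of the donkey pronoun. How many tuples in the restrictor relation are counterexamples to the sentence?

"it" takes "a report" as antecedent — a donkey pronoun bound across the clause boundary.
Strong reading: for every (a,r) with drafted(a,r), circulated(a,r).
Restrictor pairs: (a1,r8) ✗  (a2,r3) ✗  (a2,r7) ✗  (a2,r8) ✗  (a3,r3) ✗  (a4,r1) ✗  (a4,r2) ✗  (a4,r4) ✗  (a4,r5) ✗
Counterexamples (restrictor pairs failing the scope): 9.

9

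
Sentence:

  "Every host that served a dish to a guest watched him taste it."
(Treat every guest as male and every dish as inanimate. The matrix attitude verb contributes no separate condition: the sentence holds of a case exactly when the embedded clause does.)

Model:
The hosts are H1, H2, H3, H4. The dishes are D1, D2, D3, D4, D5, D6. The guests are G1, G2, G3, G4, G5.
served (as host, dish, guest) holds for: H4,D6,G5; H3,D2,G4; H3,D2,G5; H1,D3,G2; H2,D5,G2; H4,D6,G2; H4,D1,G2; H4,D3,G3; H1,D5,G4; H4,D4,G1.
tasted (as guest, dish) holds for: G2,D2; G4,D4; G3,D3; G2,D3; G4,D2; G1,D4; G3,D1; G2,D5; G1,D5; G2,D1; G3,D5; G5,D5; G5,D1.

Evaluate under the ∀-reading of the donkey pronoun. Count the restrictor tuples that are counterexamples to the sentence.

4

"him" takes "a guest" as antecedent and "it" takes "a dish"; both are donkey pronouns co-varying with the restrictor.
Strong reading: for every (h,d,g) with served(h,d,g), tasted(g,d).
Restrictor triples: (H1,D3,G2)→tasted(G2,D3) ✓  (H1,D5,G4)→tasted(G4,D5) ✗  (H2,D5,G2)→tasted(G2,D5) ✓  (H3,D2,G4)→tasted(G4,D2) ✓  (H3,D2,G5)→tasted(G5,D2) ✗  (H4,D1,G2)→tasted(G2,D1) ✓  (H4,D3,G3)→tasted(G3,D3) ✓  (H4,D4,G1)→tasted(G1,D4) ✓  (H4,D6,G2)→tasted(G2,D6) ✗  (H4,D6,G5)→tasted(G5,D6) ✗
Counterexamples (restrictor triples failing the scope): 4.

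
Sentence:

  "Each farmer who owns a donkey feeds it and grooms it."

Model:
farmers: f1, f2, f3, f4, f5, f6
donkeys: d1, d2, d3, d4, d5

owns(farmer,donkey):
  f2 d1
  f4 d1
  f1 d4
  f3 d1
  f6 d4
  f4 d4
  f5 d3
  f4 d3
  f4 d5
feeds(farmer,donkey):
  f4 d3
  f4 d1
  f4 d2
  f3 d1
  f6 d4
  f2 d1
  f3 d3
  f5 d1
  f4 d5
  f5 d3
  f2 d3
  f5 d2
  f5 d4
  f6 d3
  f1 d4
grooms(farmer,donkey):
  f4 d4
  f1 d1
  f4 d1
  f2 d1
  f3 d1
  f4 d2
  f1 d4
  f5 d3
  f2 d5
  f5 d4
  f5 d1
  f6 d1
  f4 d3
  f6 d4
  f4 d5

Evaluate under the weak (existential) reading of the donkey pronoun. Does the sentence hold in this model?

"it" takes "a donkey" as antecedent — a donkey pronoun bound across the clause boundary.
Weak reading: every farmer f with some owns-donkey has at least one owns-donkey d such that feeds(f,d) ∧ grooms(f,d).
Per farmer: f1:✓  f2:✓  f3:✓  f4:✓  f5:✓  f6:✓
Every farmer in the restrictor has a witness.

True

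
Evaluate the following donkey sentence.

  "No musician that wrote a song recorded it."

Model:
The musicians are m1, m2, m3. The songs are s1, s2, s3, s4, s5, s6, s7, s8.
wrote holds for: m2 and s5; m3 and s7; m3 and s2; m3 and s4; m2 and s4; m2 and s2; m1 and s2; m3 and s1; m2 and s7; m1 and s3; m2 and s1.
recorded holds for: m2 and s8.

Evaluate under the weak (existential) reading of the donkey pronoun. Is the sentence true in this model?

"it" takes "a song" as antecedent — a donkey pronoun bound across the clause boundary.
Truth condition: for no (m,s) with wrote(m,s) does recorded(m,s) hold.
Restrictor pairs — does the scope hold? (m1,s2):fails  (m1,s3):fails  (m2,s1):fails  (m2,s2):fails  (m2,s4):fails  (m2,s5):fails  (m2,s7):fails  (m3,s1):fails  (m3,s2):fails  (m3,s4):fails  (m3,s7):fails
Scope holds for no restrictor pair, so the sentence is true.

True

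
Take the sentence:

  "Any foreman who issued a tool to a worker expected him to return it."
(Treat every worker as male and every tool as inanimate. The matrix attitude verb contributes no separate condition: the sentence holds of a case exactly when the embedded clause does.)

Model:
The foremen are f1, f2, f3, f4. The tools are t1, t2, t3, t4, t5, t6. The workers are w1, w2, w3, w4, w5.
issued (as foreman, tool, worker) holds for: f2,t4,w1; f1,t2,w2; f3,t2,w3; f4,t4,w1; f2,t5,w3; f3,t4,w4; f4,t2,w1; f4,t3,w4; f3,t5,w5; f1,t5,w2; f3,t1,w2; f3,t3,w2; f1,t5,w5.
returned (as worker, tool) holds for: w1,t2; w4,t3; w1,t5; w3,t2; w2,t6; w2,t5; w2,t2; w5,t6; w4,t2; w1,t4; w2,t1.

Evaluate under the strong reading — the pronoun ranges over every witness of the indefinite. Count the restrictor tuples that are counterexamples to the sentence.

5

"him" takes "a worker" as antecedent and "it" takes "a tool"; both are donkey pronouns co-varying with the restrictor.
Strong reading: for every (f,t,w) with issued(f,t,w), returned(w,t).
Restrictor triples: (f1,t2,w2)→returned(w2,t2) ✓  (f1,t5,w2)→returned(w2,t5) ✓  (f1,t5,w5)→returned(w5,t5) ✗  (f2,t4,w1)→returned(w1,t4) ✓  (f2,t5,w3)→returned(w3,t5) ✗  (f3,t1,w2)→returned(w2,t1) ✓  (f3,t2,w3)→returned(w3,t2) ✓  (f3,t3,w2)→returned(w2,t3) ✗  (f3,t4,w4)→returned(w4,t4) ✗  (f3,t5,w5)→returned(w5,t5) ✗  (f4,t2,w1)→returned(w1,t2) ✓  (f4,t3,w4)→returned(w4,t3) ✓  (f4,t4,w1)→returned(w1,t4) ✓
Counterexamples (restrictor triples failing the scope): 5.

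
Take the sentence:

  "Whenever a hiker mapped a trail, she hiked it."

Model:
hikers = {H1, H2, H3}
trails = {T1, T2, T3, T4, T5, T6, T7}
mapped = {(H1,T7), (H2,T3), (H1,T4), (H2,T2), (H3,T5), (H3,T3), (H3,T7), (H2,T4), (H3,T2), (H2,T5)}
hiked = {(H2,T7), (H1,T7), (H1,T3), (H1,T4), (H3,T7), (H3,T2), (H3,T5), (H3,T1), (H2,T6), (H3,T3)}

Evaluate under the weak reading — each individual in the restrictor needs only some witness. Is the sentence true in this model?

False

"it" takes "a trail" as antecedent — a donkey pronoun bound across the clause boundary.
Weak reading: every hiker h with some mapped-trail has at least one mapped-trail t such that hiked(h,t).
Per hiker: H1:✓  H2:✗  H3:✓
H2 has no witness among its mapped-trails.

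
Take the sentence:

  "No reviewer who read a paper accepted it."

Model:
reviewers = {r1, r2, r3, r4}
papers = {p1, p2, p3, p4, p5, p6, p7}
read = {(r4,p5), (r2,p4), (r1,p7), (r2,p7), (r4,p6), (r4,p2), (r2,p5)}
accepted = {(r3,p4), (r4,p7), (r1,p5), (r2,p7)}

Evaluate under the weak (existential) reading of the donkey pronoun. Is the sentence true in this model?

"it" takes "a paper" as antecedent — a donkey pronoun bound across the clause boundary.
Truth condition: for no (r,p) with read(r,p) does accepted(r,p) hold.
Restrictor pairs — does the scope hold? (r1,p7):fails  (r2,p4):fails  (r2,p5):fails  (r2,p7):holds  (r4,p2):fails  (r4,p5):fails  (r4,p6):fails
Scope holds for 1 pair(s), so the sentence is false.

False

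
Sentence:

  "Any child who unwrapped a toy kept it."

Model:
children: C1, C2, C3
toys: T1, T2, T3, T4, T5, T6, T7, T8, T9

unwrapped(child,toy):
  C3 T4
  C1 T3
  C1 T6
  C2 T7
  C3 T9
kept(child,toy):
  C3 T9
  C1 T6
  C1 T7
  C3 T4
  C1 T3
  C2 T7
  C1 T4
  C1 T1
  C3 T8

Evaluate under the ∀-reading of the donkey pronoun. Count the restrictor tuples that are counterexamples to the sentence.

"it" takes "a toy" as antecedent — a donkey pronoun bound across the clause boundary.
Strong reading: for every (c,t) with unwrapped(c,t), kept(c,t).
Restrictor pairs: (C1,T3) ✓  (C1,T6) ✓  (C2,T7) ✓  (C3,T4) ✓  (C3,T9) ✓
Counterexamples (restrictor pairs failing the scope): 0.

0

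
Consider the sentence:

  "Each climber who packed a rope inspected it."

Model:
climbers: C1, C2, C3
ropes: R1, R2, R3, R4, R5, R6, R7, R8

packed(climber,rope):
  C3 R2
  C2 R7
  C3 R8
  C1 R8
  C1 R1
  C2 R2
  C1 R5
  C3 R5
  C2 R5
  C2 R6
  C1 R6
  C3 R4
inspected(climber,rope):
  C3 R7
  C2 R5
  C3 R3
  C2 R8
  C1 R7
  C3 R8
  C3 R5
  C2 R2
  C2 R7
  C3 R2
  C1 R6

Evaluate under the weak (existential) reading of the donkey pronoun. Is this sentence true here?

True

"it" takes "a rope" as antecedent — a donkey pronoun bound across the clause boundary.
Weak reading: every climber c with some packed-rope has at least one packed-rope r such that inspected(c,r).
Per climber: C1:✓  C2:✓  C3:✓
Every climber in the restrictor has a witness.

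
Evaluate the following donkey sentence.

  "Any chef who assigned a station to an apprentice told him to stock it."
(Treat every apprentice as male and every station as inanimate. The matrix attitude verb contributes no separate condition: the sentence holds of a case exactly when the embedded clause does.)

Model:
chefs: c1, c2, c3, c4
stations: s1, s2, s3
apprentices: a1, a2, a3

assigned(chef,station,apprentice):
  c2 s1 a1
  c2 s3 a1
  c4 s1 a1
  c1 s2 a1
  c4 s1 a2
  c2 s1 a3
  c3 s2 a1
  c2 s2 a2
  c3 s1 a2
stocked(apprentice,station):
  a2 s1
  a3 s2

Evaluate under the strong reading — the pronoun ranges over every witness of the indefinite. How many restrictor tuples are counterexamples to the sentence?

"him" takes "an apprentice" as antecedent and "it" takes "a station"; both are donkey pronouns co-varying with the restrictor.
Strong reading: for every (c,s,a) with assigned(c,s,a), stocked(a,s).
Restrictor triples: (c1,s2,a1)→stocked(a1,s2) ✗  (c2,s1,a1)→stocked(a1,s1) ✗  (c2,s1,a3)→stocked(a3,s1) ✗  (c2,s2,a2)→stocked(a2,s2) ✗  (c2,s3,a1)→stocked(a1,s3) ✗  (c3,s1,a2)→stocked(a2,s1) ✓  (c3,s2,a1)→stocked(a1,s2) ✗  (c4,s1,a1)→stocked(a1,s1) ✗  (c4,s1,a2)→stocked(a2,s1) ✓
Counterexamples (restrictor triples failing the scope): 7.

7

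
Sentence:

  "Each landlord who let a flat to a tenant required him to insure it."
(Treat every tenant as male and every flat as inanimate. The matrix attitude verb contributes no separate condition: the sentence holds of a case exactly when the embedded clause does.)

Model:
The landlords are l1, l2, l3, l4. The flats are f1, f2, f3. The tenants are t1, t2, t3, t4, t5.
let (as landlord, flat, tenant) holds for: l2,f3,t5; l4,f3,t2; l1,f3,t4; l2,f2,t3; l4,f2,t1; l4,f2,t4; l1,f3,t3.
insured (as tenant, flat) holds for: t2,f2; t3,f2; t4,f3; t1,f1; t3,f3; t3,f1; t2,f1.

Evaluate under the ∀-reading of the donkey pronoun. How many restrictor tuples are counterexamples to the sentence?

4

"him" takes "a tenant" as antecedent and "it" takes "a flat"; both are donkey pronouns co-varying with the restrictor.
Strong reading: for every (l,f,t) with let(l,f,t), insured(t,f).
Restrictor triples: (l1,f3,t3)→insured(t3,f3) ✓  (l1,f3,t4)→insured(t4,f3) ✓  (l2,f2,t3)→insured(t3,f2) ✓  (l2,f3,t5)→insured(t5,f3) ✗  (l4,f2,t1)→insured(t1,f2) ✗  (l4,f2,t4)→insured(t4,f2) ✗  (l4,f3,t2)→insured(t2,f3) ✗
Counterexamples (restrictor triples failing the scope): 4.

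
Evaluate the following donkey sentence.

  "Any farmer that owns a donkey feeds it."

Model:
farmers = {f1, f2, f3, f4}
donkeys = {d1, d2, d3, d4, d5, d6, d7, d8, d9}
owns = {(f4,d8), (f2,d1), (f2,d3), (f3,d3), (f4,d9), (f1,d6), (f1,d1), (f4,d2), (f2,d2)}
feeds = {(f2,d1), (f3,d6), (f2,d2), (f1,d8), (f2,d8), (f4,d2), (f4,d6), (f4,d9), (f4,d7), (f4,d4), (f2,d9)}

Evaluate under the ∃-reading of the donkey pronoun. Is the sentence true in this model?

False

"it" takes "a donkey" as antecedent — a donkey pronoun bound across the clause boundary.
Weak reading: every farmer f with some owns-donkey has at least one owns-donkey d such that feeds(f,d).
Per farmer: f1:✗  f2:✓  f3:✗  f4:✓
f1 has no witness among its owns-donkeys.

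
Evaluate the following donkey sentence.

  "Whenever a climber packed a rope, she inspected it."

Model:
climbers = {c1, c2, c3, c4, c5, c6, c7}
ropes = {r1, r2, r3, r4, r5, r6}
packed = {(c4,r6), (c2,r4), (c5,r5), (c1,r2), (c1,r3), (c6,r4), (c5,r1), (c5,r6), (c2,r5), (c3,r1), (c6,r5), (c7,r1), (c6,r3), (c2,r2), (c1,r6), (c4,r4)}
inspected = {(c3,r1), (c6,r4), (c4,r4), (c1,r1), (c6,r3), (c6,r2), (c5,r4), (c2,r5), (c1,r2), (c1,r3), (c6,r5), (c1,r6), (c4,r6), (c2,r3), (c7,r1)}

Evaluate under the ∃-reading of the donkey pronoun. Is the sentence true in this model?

"it" takes "a rope" as antecedent — a donkey pronoun bound across the clause boundary.
Weak reading: every climber c with some packed-rope has at least one packed-rope r such that inspected(c,r).
Per climber: c1:✓  c2:✓  c3:✓  c4:✓  c5:✗  c6:✓  c7:✓
c5 has no witness among its packed-ropes.

False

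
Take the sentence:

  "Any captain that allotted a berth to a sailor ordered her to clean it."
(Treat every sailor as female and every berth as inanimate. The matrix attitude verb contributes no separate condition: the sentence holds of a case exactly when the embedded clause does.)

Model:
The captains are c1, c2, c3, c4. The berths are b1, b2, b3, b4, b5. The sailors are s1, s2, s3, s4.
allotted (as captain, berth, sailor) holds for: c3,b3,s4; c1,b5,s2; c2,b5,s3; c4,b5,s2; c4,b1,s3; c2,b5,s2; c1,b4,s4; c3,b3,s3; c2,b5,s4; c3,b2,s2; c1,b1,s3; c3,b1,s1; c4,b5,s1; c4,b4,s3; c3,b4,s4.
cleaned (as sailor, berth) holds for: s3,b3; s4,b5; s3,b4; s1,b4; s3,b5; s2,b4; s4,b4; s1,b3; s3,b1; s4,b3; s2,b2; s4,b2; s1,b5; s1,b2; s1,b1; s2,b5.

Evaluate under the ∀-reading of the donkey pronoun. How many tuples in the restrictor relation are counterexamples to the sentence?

0

"her" takes "a sailor" as antecedent and "it" takes "a berth"; both are donkey pronouns co-varying with the restrictor.
Strong reading: for every (c,b,s) with allotted(c,b,s), cleaned(s,b).
Restrictor triples: (c1,b1,s3)→cleaned(s3,b1) ✓  (c1,b4,s4)→cleaned(s4,b4) ✓  (c1,b5,s2)→cleaned(s2,b5) ✓  (c2,b5,s2)→cleaned(s2,b5) ✓  (c2,b5,s3)→cleaned(s3,b5) ✓  (c2,b5,s4)→cleaned(s4,b5) ✓  (c3,b1,s1)→cleaned(s1,b1) ✓  (c3,b2,s2)→cleaned(s2,b2) ✓  (c3,b3,s3)→cleaned(s3,b3) ✓  (c3,b3,s4)→cleaned(s4,b3) ✓  (c3,b4,s4)→cleaned(s4,b4) ✓  (c4,b1,s3)→cleaned(s3,b1) ✓  (c4,b4,s3)→cleaned(s3,b4) ✓  (c4,b5,s1)→cleaned(s1,b5) ✓  (c4,b5,s2)→cleaned(s2,b5) ✓
Counterexamples (restrictor triples failing the scope): 0.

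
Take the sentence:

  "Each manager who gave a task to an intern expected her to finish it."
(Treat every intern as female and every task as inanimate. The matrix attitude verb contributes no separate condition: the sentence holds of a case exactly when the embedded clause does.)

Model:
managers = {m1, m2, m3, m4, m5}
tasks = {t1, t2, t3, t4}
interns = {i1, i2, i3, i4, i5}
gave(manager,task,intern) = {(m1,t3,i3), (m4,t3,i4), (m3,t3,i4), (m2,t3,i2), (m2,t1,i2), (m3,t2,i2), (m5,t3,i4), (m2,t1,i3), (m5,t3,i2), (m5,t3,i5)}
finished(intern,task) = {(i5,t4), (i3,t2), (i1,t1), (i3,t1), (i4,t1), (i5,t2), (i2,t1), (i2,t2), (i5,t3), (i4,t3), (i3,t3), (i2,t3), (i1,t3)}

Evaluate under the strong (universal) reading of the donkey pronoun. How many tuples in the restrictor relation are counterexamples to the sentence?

0

"her" takes "an intern" as antecedent and "it" takes "a task"; both are donkey pronouns co-varying with the restrictor.
Strong reading: for every (m,t,i) with gave(m,t,i), finished(i,t).
Restrictor triples: (m1,t3,i3)→finished(i3,t3) ✓  (m2,t1,i2)→finished(i2,t1) ✓  (m2,t1,i3)→finished(i3,t1) ✓  (m2,t3,i2)→finished(i2,t3) ✓  (m3,t2,i2)→finished(i2,t2) ✓  (m3,t3,i4)→finished(i4,t3) ✓  (m4,t3,i4)→finished(i4,t3) ✓  (m5,t3,i2)→finished(i2,t3) ✓  (m5,t3,i4)→finished(i4,t3) ✓  (m5,t3,i5)→finished(i5,t3) ✓
Counterexamples (restrictor triples failing the scope): 0.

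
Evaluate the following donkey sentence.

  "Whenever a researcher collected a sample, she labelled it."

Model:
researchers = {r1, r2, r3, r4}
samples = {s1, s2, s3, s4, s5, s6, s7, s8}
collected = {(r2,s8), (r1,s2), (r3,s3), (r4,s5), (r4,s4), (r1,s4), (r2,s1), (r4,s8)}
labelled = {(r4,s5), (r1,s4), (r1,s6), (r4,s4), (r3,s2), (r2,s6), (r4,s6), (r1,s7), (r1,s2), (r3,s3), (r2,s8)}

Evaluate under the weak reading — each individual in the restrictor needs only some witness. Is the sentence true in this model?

True

"it" takes "a sample" as antecedent — a donkey pronoun bound across the clause boundary.
Weak reading: every researcher r with some collected-sample has at least one collected-sample s such that labelled(r,s).
Per researcher: r1:✓  r2:✓  r3:✓  r4:✓
Every researcher in the restrictor has a witness.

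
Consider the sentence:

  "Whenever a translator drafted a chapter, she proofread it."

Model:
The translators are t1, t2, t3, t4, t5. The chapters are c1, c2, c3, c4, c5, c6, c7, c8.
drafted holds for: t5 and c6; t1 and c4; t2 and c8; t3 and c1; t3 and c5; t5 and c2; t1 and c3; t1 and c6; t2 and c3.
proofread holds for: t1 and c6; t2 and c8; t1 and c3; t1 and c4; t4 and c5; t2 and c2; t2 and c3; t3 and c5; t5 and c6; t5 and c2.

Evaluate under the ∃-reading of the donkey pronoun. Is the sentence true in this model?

True

"it" takes "a chapter" as antecedent — a donkey pronoun bound across the clause boundary.
Weak reading: every translator t with some drafted-chapter has at least one drafted-chapter c such that proofread(t,c).
Per translator: t1:✓  t2:✓  t3:✓  t5:✓
Every translator in the restrictor has a witness.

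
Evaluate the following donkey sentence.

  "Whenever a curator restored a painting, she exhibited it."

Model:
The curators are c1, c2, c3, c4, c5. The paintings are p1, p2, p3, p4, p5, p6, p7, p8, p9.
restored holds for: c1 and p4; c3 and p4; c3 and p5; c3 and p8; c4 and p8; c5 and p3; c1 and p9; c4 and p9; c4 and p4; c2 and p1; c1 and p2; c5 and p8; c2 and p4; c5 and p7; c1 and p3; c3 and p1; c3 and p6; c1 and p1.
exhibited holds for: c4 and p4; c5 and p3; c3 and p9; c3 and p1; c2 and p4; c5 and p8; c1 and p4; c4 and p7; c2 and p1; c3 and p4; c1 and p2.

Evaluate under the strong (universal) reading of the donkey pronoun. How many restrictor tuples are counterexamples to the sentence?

"it" takes "a painting" as antecedent — a donkey pronoun bound across the clause boundary.
Strong reading: for every (c,p) with restored(c,p), exhibited(c,p).
Restrictor pairs: (c1,p1) ✗  (c1,p2) ✓  (c1,p3) ✗  (c1,p4) ✓  (c1,p9) ✗  (c2,p1) ✓  (c2,p4) ✓  (c3,p1) ✓  (c3,p4) ✓  (c3,p5) ✗  (c3,p6) ✗  (c3,p8) ✗  (c4,p4) ✓  (c4,p8) ✗  (c4,p9) ✗  (c5,p3) ✓  (c5,p7) ✗  (c5,p8) ✓
Counterexamples (restrictor pairs failing the scope): 9.

9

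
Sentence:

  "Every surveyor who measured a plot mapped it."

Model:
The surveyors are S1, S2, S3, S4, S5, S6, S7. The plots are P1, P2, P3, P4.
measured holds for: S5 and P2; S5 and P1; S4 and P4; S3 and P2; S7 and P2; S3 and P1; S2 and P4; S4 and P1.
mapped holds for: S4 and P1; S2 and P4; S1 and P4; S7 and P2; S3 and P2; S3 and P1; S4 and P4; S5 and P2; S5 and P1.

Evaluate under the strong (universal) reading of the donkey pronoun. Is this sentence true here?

True

"it" takes "a plot" as antecedent — a donkey pronoun bound across the clause boundary.
Strong reading: for every (s,p) with measured(s,p), mapped(s,p).
Restrictor pairs: (S2,P4) ✓  (S3,P1) ✓  (S3,P2) ✓  (S4,P1) ✓  (S4,P4) ✓  (S5,P1) ✓  (S5,P2) ✓  (S7,P2) ✓
Every restrictor pair satisfies the scope.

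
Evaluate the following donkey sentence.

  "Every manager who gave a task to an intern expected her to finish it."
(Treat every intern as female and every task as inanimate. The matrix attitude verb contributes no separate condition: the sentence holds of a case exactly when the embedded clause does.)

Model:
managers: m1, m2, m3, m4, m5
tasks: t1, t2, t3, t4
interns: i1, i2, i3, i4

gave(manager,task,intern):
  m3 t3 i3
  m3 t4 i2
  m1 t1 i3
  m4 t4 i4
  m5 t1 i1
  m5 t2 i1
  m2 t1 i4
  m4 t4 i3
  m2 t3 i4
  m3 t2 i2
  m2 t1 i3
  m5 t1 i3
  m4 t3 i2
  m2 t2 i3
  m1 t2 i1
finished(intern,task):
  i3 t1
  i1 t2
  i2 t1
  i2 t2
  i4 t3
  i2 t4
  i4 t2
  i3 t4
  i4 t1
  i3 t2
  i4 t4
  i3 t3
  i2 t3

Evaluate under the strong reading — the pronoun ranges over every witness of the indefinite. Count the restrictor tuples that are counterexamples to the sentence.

1

"her" takes "an intern" as antecedent and "it" takes "a task"; both are donkey pronouns co-varying with the restrictor.
Strong reading: for every (m,t,i) with gave(m,t,i), finished(i,t).
Restrictor triples: (m1,t1,i3)→finished(i3,t1) ✓  (m1,t2,i1)→finished(i1,t2) ✓  (m2,t1,i3)→finished(i3,t1) ✓  (m2,t1,i4)→finished(i4,t1) ✓  (m2,t2,i3)→finished(i3,t2) ✓  (m2,t3,i4)→finished(i4,t3) ✓  (m3,t2,i2)→finished(i2,t2) ✓  (m3,t3,i3)→finished(i3,t3) ✓  (m3,t4,i2)→finished(i2,t4) ✓  (m4,t3,i2)→finished(i2,t3) ✓  (m4,t4,i3)→finished(i3,t4) ✓  (m4,t4,i4)→finished(i4,t4) ✓  (m5,t1,i1)→finished(i1,t1) ✗  (m5,t1,i3)→finished(i3,t1) ✓  (m5,t2,i1)→finished(i1,t2) ✓
Counterexamples (restrictor triples failing the scope): 1.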